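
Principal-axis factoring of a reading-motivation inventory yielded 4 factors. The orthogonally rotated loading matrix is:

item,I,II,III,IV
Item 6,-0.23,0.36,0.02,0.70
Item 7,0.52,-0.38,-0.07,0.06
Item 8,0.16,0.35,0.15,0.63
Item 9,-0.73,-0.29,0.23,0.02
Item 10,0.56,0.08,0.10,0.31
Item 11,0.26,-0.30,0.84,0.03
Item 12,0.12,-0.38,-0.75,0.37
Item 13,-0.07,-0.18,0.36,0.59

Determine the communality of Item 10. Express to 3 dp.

0.426

h² = 0.56² + 0.08² + 0.10² + 0.31² = 0.3136 + 0.0064 + 0.0100 + 0.0961 = 0.4261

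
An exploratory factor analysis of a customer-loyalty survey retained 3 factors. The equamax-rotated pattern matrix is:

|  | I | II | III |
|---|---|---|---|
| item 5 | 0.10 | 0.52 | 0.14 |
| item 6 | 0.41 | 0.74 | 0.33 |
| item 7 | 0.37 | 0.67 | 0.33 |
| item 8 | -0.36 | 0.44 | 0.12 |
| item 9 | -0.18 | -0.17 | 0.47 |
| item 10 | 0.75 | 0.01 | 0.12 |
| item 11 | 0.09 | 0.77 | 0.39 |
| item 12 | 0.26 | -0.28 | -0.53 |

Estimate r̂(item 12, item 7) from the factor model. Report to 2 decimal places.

r̂ = Σ λ_i·λ_j across factors = (0.26)(0.37) + (-0.28)(0.67) + (-0.53)(0.33)
  = +0.0962 -0.1876 -0.1749 = -0.2663

-0.27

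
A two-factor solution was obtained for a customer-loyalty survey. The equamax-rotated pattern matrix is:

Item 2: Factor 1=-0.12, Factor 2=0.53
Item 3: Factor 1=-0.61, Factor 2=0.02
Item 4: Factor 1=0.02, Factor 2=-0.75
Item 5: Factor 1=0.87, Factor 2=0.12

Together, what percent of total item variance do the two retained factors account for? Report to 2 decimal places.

Communalities: 0.2953, 0.3725, 0.5629, 0.7713; Σh² = 2.0020.
Total variance with 4 standardized items is 4, so the solution explains 2.0020/4 = 0.5005 = 50.05%.

50.05%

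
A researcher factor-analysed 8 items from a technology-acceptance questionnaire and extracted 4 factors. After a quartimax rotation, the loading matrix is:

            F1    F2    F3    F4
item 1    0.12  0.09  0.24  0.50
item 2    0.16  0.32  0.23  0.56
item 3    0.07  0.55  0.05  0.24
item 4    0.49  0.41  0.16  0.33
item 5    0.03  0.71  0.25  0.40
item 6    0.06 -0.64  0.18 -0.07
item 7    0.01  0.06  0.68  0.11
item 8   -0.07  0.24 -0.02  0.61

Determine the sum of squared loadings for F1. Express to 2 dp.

SS loadings for F1 = 0.12² + 0.16² + 0.07² + 0.49² + 0.03² + 0.06² + 0.01² + (-0.07)² = 0.0144 + 0.0256 + 0.0049 + 0.2401 + 0.0009 + 0.0036 + 0.0001 + 0.0049 = 0.2945

0.29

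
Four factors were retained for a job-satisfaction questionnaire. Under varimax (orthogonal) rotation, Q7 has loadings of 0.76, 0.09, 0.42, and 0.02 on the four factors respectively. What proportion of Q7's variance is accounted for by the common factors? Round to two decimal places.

h² = 0.76² + 0.09² + 0.42² + 0.02² = 0.5776 + 0.0081 + 0.1764 + 0.0004 = 0.7625

0.76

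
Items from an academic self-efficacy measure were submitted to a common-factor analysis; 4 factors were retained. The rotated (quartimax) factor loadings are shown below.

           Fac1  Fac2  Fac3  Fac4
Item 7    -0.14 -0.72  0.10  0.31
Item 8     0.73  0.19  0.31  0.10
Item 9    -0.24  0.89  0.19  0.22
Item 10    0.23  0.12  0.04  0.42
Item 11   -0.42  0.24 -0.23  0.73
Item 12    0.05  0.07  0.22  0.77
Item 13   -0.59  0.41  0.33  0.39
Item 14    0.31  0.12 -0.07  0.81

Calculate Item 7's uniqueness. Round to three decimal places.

0.356

h² = (-0.14)² + (-0.72)² + 0.10² + 0.31² = 0.0196 + 0.5184 + 0.0100 + 0.0961 = 0.6441
Uniqueness u² = 1 − h² = 1 − 0.6441 = 0.3559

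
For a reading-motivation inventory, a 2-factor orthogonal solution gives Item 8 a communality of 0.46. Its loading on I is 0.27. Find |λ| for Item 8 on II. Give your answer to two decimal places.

0.62

Under orthogonal rotation h² = Σλ², so λ_II² = h² − (0.0729) = 0.46 − 0.0729 = 0.3871.
|λ| = √0.3871 = 0.6222.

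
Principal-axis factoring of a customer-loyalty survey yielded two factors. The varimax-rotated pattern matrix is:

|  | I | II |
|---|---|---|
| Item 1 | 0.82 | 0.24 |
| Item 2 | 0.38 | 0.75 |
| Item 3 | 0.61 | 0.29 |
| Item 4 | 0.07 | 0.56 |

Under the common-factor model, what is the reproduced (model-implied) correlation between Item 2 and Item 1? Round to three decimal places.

0.492

r̂ = Σ λ_i·λ_j across factors = (0.38)(0.82) + (0.75)(0.24)
  = +0.3116 +0.1800 = 0.4916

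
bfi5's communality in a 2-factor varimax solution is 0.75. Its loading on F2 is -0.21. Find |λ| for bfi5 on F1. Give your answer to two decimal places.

0.84

Under orthogonal rotation h² = Σλ², so λ_F1² = h² − (0.0441) = 0.75 − 0.0441 = 0.7059.
|λ| = √0.7059 = 0.8402.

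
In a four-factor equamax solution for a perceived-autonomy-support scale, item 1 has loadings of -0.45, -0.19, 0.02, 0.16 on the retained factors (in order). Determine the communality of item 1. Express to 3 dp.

0.265

h² = (-0.45)² + (-0.19)² + 0.02² + 0.16² = 0.2025 + 0.0361 + 0.0004 + 0.0256 = 0.2646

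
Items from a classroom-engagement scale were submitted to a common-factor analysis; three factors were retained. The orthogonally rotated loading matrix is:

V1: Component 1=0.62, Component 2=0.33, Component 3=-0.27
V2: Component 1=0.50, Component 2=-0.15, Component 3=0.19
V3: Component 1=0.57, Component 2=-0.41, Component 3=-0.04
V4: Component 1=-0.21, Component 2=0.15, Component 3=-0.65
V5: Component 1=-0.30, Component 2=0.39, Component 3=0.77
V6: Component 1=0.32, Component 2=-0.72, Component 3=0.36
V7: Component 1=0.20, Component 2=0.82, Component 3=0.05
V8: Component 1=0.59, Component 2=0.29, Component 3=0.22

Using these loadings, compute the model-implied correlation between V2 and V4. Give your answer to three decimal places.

-0.251

r̂ = Σ λ_i·λ_j across factors = (0.50)(-0.21) + (-0.15)(0.15) + (0.19)(-0.65)
  = -0.1050 -0.0225 -0.1235 = -0.2510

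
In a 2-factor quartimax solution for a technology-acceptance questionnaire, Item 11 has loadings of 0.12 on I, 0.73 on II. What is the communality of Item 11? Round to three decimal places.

h² = 0.12² + 0.73² = 0.0144 + 0.5329 = 0.5473

0.547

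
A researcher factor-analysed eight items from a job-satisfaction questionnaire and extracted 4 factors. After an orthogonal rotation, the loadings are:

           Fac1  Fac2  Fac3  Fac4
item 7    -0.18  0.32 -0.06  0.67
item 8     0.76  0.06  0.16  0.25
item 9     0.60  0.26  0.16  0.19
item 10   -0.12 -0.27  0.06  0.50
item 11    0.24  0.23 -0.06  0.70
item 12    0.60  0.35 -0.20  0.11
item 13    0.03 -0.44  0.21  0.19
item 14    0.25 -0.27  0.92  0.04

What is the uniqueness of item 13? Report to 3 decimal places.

0.725

h² = 0.03² + (-0.44)² + 0.21² + 0.19² = 0.0009 + 0.1936 + 0.0441 + 0.0361 = 0.2747
Uniqueness u² = 1 − h² = 1 − 0.2747 = 0.7253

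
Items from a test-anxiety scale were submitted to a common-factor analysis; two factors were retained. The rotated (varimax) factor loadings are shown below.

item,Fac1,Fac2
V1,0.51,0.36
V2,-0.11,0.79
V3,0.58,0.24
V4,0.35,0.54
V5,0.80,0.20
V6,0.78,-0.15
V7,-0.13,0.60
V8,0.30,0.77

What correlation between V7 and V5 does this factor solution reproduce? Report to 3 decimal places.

r̂ = Σ λ_i·λ_j across factors = (-0.13)(0.80) + (0.60)(0.20)
  = -0.1040 +0.1200 = 0.0160

0.016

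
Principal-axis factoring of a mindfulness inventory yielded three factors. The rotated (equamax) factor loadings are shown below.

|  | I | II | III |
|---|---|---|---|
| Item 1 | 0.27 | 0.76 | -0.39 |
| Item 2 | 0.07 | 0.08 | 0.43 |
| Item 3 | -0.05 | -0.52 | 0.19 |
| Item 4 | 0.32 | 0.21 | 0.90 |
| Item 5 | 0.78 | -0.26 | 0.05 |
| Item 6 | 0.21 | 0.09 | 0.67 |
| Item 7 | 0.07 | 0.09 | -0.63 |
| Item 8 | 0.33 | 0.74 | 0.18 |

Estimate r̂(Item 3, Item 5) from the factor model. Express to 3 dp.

0.106

r̂ = Σ λ_i·λ_j across factors = (-0.05)(0.78) + (-0.52)(-0.26) + (0.19)(0.05)
  = -0.0390 +0.1352 +0.0095 = 0.1057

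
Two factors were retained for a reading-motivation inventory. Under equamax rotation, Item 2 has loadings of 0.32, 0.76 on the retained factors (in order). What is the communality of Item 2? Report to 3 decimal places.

0.680

h² = 0.32² + 0.76² = 0.1024 + 0.5776 = 0.6800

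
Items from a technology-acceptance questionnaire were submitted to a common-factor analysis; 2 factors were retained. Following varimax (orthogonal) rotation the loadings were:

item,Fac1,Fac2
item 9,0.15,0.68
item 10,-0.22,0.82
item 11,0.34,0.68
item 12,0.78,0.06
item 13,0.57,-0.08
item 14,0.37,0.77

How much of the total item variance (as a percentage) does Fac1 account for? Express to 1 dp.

SS loadings for Fac1 = 0.15² + (-0.22)² + 0.34² + 0.78² + 0.57² + 0.37² = 1.2567
With 6 standardized items, total variance = 6. Proportion = 1.2567/6 = 0.2094 → 20.94%.

20.9%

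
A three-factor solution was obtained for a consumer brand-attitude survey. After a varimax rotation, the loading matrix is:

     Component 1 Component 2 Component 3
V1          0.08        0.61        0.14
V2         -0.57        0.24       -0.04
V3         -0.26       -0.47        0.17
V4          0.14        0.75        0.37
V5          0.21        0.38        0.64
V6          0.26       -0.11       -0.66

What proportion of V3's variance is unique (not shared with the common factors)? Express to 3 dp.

0.683

h² = (-0.26)² + (-0.47)² + 0.17² = 0.0676 + 0.2209 + 0.0289 = 0.3174
Uniqueness u² = 1 − h² = 1 − 0.3174 = 0.6826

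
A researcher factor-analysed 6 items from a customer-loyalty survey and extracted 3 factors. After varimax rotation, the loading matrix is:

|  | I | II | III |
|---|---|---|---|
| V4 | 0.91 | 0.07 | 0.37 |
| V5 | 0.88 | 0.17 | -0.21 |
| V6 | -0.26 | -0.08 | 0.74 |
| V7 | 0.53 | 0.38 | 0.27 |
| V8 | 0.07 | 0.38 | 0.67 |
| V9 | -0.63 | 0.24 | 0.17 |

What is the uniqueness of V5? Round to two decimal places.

0.15

h² = 0.88² + 0.17² + (-0.21)² = 0.7744 + 0.0289 + 0.0441 = 0.8474
Uniqueness u² = 1 − h² = 1 − 0.8474 = 0.1526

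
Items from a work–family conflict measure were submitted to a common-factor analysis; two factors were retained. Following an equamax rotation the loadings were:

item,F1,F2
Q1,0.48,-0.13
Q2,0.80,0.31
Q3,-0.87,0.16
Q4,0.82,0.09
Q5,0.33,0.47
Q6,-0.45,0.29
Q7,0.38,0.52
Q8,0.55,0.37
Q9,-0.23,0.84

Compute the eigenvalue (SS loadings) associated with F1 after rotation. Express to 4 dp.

3.1109

SS loadings for F1 = 0.48² + 0.80² + (-0.87)² + 0.82² + 0.33² + (-0.45)² + 0.38² + 0.55² + (-0.23)² = 0.2304 + 0.6400 + 0.7569 + 0.6724 + 0.1089 + 0.2025 + 0.1444 + 0.3025 + 0.0529 = 3.1109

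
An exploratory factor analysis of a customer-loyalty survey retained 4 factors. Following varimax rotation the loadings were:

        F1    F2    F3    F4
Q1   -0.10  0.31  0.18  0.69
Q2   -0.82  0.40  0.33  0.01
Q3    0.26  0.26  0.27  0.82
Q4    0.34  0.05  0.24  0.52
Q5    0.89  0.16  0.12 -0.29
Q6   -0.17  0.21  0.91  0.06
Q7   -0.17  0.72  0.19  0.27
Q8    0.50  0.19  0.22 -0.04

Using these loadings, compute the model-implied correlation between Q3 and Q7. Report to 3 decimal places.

0.416

r̂ = Σ λ_i·λ_j across factors = (0.26)(-0.17) + (0.26)(0.72) + (0.27)(0.19) + (0.82)(0.27)
  = -0.0442 +0.1872 +0.0513 +0.2214 = 0.4157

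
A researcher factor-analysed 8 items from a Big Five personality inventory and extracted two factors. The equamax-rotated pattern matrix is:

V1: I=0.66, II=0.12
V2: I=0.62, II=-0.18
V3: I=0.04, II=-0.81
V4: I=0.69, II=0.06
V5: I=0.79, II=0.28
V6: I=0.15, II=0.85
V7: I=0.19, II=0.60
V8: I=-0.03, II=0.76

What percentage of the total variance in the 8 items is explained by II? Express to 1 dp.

SS loadings for II = 0.12² + (-0.18)² + (-0.81)² + 0.06² + 0.28² + 0.85² + 0.60² + 0.76² = 2.4450
With 8 standardized items, total variance = 8. Proportion = 2.4450/8 = 0.3056 → 30.56%.

30.6%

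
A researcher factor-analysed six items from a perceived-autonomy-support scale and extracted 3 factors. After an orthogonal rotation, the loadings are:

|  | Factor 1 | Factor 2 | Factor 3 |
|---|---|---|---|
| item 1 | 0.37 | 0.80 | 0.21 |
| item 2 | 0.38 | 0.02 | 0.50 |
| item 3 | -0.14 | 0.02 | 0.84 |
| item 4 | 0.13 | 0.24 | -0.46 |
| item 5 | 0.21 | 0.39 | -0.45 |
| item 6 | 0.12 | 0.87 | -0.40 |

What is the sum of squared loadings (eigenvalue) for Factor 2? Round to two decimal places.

SS loadings for Factor 2 = 0.80² + 0.02² + 0.02² + 0.24² + 0.39² + 0.87² = 0.6400 + 0.0004 + 0.0004 + 0.0576 + 0.1521 + 0.7569 = 1.6074

1.61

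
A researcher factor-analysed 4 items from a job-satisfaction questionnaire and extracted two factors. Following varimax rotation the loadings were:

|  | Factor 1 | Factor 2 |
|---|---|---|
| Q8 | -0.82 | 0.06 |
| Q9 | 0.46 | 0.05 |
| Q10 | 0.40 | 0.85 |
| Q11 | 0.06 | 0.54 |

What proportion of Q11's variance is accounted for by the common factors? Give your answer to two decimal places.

0.30

h² = 0.06² + 0.54² = 0.0036 + 0.2916 = 0.2952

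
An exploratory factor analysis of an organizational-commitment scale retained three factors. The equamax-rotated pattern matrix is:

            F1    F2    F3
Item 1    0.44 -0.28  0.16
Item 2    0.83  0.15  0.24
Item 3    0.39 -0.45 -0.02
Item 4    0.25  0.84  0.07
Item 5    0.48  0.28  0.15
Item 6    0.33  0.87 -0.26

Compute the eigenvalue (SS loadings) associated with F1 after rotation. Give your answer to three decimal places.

SS loadings for F1 = 0.44² + 0.83² + 0.39² + 0.25² + 0.48² + 0.33² = 0.1936 + 0.6889 + 0.1521 + 0.0625 + 0.2304 + 0.1089 = 1.4364

1.436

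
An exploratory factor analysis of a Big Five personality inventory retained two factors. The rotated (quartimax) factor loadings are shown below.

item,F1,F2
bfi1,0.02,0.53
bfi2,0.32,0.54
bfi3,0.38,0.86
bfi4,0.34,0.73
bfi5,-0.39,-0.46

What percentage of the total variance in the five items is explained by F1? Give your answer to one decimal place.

10.3%

SS loadings for F1 = 0.02² + 0.32² + 0.38² + 0.34² + (-0.39)² = 0.5149
With 5 standardized items, total variance = 5. Proportion = 0.5149/5 = 0.1030 → 10.30%.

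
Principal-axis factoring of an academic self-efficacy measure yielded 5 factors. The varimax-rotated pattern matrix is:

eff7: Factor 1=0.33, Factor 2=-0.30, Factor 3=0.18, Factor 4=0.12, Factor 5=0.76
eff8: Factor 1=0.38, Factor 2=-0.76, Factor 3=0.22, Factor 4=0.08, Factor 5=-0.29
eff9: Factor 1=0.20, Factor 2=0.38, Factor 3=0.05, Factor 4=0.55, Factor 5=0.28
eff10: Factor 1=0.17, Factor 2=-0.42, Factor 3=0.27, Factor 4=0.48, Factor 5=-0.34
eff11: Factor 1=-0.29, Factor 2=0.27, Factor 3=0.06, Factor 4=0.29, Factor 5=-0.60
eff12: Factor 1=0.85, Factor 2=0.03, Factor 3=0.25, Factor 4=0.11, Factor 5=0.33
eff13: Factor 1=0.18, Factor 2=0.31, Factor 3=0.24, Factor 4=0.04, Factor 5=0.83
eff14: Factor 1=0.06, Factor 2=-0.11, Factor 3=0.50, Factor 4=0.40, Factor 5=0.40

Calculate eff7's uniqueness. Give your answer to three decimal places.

h² = 0.33² + (-0.30)² + 0.18² + 0.12² + 0.76² = 0.1089 + 0.0900 + 0.0324 + 0.0144 + 0.5776 = 0.8233
Uniqueness u² = 1 − h² = 1 − 0.8233 = 0.1767

0.177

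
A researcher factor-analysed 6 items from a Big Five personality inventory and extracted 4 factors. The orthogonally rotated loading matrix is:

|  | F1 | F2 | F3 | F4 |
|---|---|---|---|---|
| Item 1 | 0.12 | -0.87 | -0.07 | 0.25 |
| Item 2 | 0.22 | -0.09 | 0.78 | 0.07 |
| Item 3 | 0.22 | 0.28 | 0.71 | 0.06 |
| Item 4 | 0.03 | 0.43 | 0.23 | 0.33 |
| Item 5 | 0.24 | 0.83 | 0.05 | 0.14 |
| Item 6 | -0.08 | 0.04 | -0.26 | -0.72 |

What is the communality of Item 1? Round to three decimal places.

h² = 0.12² + (-0.87)² + (-0.07)² + 0.25² = 0.0144 + 0.7569 + 0.0049 + 0.0625 = 0.8387

0.839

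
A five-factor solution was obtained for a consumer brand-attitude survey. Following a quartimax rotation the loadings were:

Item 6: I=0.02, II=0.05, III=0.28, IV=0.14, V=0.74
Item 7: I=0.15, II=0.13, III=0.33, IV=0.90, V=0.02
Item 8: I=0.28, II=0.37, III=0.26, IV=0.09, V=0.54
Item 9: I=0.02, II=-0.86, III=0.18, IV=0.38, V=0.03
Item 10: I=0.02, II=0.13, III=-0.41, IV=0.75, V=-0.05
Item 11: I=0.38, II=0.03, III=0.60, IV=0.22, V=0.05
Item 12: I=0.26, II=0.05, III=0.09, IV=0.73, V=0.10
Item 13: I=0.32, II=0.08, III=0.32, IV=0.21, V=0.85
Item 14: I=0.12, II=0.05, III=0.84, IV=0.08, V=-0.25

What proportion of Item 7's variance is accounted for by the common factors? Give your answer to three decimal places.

h² = 0.15² + 0.13² + 0.33² + 0.90² + 0.02² = 0.0225 + 0.0169 + 0.1089 + 0.8100 + 0.0004 = 0.9587

0.959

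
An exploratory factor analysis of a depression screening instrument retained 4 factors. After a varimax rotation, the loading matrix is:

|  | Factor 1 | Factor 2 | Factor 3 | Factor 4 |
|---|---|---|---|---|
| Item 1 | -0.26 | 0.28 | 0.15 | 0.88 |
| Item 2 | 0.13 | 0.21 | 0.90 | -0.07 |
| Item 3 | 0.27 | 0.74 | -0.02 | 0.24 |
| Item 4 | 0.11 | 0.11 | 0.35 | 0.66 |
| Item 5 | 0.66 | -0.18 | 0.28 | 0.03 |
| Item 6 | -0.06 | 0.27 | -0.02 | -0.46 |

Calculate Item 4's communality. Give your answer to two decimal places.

0.58

h² = 0.11² + 0.11² + 0.35² + 0.66² = 0.0121 + 0.0121 + 0.1225 + 0.4356 = 0.5823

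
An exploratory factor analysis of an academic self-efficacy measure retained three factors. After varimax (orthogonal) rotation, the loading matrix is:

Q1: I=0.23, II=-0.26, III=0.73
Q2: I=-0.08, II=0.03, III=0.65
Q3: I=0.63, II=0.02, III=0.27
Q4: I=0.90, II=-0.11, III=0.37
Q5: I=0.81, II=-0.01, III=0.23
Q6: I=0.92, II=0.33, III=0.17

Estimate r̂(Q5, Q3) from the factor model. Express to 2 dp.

r̂ = Σ λ_i·λ_j across factors = (0.81)(0.63) + (-0.01)(0.02) + (0.23)(0.27)
  = +0.5103 -0.0002 +0.0621 = 0.5722

0.57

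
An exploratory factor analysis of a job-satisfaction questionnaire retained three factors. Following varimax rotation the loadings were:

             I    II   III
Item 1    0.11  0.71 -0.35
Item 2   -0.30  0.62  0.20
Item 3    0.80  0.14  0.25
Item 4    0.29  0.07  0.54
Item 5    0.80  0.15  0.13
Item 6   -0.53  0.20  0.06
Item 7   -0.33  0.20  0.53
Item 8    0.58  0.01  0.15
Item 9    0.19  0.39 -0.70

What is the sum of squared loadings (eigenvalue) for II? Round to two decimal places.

SS loadings for II = 0.71² + 0.62² + 0.14² + 0.07² + 0.15² + 0.20² + 0.20² + 0.01² + 0.39² = 0.5041 + 0.3844 + 0.0196 + 0.0049 + 0.0225 + 0.0400 + 0.0400 + 0.0001 + 0.1521 = 1.1677

1.17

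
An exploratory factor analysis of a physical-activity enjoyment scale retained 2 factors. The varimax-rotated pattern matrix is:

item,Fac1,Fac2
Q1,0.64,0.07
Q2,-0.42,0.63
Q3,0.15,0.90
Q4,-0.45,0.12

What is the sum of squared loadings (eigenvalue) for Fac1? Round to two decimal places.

SS loadings for Fac1 = 0.64² + (-0.42)² + 0.15² + (-0.45)² = 0.4096 + 0.1764 + 0.0225 + 0.2025 = 0.8110

0.81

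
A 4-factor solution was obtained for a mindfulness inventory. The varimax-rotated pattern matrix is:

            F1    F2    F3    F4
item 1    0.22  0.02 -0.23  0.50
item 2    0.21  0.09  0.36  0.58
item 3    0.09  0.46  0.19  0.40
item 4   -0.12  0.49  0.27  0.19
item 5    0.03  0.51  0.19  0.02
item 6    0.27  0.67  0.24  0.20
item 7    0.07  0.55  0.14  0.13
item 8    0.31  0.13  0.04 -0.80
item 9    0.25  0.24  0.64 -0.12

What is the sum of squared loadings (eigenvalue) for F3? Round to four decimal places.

SS loadings for F3 = (-0.23)² + 0.36² + 0.19² + 0.27² + 0.19² + 0.24² + 0.14² + 0.04² + 0.64² = 0.0529 + 0.1296 + 0.0361 + 0.0729 + 0.0361 + 0.0576 + 0.0196 + 0.0016 + 0.4096 = 0.8160

0.8160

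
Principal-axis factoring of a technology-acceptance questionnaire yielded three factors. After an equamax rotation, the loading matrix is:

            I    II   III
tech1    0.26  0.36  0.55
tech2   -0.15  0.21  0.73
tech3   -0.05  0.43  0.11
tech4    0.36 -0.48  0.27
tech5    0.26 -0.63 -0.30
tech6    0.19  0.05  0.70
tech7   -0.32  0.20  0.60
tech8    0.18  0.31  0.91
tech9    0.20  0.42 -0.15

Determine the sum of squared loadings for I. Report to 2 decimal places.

0.50

SS loadings for I = 0.26² + (-0.15)² + (-0.05)² + 0.36² + 0.26² + 0.19² + (-0.32)² + 0.18² + 0.20² = 0.0676 + 0.0225 + 0.0025 + 0.1296 + 0.0676 + 0.0361 + 0.1024 + 0.0324 + 0.0400 = 0.5007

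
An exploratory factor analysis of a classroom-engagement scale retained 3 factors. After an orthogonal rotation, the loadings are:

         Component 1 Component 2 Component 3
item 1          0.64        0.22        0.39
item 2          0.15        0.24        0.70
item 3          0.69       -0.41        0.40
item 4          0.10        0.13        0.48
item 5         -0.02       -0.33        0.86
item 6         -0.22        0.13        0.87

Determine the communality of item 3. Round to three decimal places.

h² = 0.69² + (-0.41)² + 0.40² = 0.4761 + 0.1681 + 0.1600 = 0.8042

0.804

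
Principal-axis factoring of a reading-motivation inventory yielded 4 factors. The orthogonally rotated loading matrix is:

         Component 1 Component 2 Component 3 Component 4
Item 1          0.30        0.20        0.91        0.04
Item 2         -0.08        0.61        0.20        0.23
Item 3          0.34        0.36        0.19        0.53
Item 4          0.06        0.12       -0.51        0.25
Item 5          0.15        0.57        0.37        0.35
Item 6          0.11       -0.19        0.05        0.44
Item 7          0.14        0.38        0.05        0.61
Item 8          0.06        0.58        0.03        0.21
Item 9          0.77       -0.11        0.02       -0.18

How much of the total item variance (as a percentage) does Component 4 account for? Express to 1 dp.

12.9%

SS loadings for Component 4 = 0.04² + 0.23² + 0.53² + 0.25² + 0.35² + 0.44² + 0.61² + 0.21² + (-0.18)² = 1.1626
With 9 standardized items, total variance = 9. Proportion = 1.1626/9 = 0.1292 → 12.92%.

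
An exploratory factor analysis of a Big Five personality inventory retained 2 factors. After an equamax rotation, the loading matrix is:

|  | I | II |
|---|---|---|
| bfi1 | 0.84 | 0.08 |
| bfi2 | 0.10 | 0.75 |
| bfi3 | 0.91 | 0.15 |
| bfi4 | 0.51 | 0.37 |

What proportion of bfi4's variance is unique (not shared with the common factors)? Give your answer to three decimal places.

h² = 0.51² + 0.37² = 0.2601 + 0.1369 = 0.3970
Uniqueness u² = 1 − h² = 1 − 0.3970 = 0.6030

0.603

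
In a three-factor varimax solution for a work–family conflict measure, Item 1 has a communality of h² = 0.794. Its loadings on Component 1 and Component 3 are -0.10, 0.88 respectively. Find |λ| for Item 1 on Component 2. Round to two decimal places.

Under orthogonal rotation h² = Σλ², so λ_Component 2² = h² − (0.7844) = 0.794 − 0.7844 = 0.0096.
|λ| = √0.0096 = 0.0980.

0.10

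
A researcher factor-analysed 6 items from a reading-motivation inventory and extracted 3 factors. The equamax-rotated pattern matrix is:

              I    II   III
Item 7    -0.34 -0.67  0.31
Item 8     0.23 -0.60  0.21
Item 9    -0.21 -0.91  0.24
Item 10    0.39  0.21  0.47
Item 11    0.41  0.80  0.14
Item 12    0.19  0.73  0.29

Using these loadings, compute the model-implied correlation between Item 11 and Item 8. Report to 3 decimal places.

r̂ = Σ λ_i·λ_j across factors = (0.41)(0.23) + (0.80)(-0.60) + (0.14)(0.21)
  = +0.0943 -0.4800 +0.0294 = -0.3563

-0.356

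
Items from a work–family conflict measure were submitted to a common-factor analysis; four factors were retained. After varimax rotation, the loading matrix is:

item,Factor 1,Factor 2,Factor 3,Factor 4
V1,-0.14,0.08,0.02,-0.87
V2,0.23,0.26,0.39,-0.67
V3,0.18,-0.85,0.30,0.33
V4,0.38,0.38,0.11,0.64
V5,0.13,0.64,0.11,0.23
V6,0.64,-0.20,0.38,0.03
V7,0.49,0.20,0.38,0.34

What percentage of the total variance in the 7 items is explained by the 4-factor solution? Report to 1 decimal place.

Communalities: 0.7833, 0.7215, 0.9538, 0.7105, 0.4915, 0.5949, 0.5401; Σh² = 4.7956.
Total variance with 7 standardized items is 7, so the solution explains 4.7956/7 = 0.6851 = 68.51%.

68.5%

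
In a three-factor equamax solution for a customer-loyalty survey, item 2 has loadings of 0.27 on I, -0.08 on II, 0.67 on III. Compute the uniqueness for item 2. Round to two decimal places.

0.47

h² = 0.27² + (-0.08)² + 0.67² = 0.0729 + 0.0064 + 0.4489 = 0.5282
Uniqueness u² = 1 − h² = 1 − 0.5282 = 0.4718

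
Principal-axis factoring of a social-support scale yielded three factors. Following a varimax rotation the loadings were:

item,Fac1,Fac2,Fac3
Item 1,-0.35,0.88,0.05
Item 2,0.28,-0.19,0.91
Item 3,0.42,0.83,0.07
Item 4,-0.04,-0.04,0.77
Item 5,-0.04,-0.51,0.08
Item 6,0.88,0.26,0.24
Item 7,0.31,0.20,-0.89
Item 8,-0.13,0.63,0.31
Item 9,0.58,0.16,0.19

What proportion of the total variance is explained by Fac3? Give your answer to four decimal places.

SS loadings for Fac3 = 0.05² + 0.91² + 0.07² + 0.77² + 0.08² + 0.24² + (-0.89)² + 0.31² + 0.19² = 2.4167
Proportion of variance = 2.4167 / 9 = 0.2685.

0.2685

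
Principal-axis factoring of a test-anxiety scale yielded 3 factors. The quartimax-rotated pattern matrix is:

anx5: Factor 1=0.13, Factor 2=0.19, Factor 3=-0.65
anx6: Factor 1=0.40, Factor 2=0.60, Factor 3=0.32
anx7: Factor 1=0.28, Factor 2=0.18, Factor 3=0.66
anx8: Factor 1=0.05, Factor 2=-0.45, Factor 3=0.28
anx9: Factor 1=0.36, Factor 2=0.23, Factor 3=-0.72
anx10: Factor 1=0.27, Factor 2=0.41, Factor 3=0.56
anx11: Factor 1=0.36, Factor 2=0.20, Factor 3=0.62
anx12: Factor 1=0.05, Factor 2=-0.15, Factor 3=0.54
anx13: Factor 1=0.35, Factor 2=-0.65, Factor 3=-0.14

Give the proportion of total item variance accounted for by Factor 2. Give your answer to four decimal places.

SS loadings for Factor 2 = 0.19² + 0.60² + 0.18² + (-0.45)² + 0.23² + 0.41² + 0.20² + (-0.15)² + (-0.65)² = 1.3370
Proportion of variance = 1.3370 / 9 = 0.1486.

0.1486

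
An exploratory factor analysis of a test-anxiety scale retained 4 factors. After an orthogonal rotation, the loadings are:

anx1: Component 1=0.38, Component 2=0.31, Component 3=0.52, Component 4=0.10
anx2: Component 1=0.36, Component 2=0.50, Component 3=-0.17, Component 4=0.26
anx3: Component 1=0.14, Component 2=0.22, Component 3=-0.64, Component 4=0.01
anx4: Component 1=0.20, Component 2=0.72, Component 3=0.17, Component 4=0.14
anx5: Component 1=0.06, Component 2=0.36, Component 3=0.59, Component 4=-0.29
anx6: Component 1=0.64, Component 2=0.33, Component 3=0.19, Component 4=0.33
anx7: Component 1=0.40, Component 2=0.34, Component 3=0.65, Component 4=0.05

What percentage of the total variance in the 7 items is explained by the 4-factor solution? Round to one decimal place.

57.3%

Communalities: 0.5209, 0.4761, 0.4777, 0.6069, 0.5654, 0.6635, 0.7006; Σh² = 4.0111.
Total variance with 7 standardized items is 7, so the solution explains 4.0111/7 = 0.5730 = 57.30%.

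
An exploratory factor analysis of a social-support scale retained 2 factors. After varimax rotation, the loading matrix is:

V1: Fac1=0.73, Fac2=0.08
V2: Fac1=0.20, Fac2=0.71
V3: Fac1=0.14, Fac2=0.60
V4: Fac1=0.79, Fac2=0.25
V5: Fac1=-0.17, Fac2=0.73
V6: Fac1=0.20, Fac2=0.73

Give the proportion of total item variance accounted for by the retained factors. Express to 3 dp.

0.547

Communalities: 0.5393, 0.5441, 0.3796, 0.6866, 0.5618, 0.5729; Σh² = 3.2843.
Total variance with 6 standardized items is 6, so the solution explains 3.2843/6 = 0.5474.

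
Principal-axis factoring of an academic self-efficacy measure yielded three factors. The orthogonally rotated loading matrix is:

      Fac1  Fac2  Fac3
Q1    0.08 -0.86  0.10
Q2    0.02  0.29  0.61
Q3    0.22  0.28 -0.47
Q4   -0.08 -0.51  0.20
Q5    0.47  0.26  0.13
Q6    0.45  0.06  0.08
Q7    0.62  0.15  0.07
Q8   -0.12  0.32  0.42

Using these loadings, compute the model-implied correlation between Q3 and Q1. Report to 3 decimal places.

r̂ = Σ λ_i·λ_j across factors = (0.22)(0.08) + (0.28)(-0.86) + (-0.47)(0.10)
  = +0.0176 -0.2408 -0.0470 = -0.2702

-0.270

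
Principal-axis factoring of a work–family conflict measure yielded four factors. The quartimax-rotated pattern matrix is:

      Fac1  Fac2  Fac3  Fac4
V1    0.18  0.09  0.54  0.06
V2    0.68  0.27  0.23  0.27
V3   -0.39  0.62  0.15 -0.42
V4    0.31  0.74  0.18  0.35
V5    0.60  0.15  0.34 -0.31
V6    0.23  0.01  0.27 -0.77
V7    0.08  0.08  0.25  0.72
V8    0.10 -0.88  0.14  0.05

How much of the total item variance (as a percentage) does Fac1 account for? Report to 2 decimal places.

SS loadings for Fac1 = 0.18² + 0.68² + (-0.39)² + 0.31² + 0.60² + 0.23² + 0.08² + 0.10² = 1.1723
With 8 standardized items, total variance = 8. Proportion = 1.1723/8 = 0.1465 → 14.65%.

14.65%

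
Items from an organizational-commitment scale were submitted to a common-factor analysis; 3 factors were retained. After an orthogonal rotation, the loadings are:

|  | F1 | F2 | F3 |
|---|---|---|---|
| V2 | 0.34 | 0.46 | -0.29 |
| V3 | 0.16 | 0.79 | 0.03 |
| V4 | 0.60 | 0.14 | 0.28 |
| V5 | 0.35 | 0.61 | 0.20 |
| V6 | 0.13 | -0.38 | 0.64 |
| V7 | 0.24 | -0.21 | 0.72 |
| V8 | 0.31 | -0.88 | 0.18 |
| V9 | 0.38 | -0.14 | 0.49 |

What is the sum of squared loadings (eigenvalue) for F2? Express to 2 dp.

SS loadings for F2 = 0.46² + 0.79² + 0.14² + 0.61² + (-0.38)² + (-0.21)² + (-0.88)² + (-0.14)² = 0.2116 + 0.6241 + 0.0196 + 0.3721 + 0.1444 + 0.0441 + 0.7744 + 0.0196 = 2.2099

2.21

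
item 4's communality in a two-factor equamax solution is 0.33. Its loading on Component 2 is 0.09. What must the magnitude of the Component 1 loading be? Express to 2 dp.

Under orthogonal rotation h² = Σλ², so λ_Component 1² = h² − (0.0081) = 0.33 − 0.0081 = 0.3219.
|λ| = √0.3219 = 0.5674.

0.57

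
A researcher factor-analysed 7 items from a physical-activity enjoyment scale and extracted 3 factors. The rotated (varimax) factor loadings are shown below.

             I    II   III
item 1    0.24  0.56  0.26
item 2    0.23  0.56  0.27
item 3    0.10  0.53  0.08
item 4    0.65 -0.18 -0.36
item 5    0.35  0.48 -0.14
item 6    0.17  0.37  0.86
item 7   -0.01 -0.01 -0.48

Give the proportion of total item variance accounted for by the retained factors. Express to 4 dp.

0.4669

Communalities: 0.4388, 0.4394, 0.2973, 0.5845, 0.3725, 0.9054, 0.2306; Σh² = 3.2685.
Total variance with 7 standardized items is 7, so the solution explains 3.2685/7 = 0.4669.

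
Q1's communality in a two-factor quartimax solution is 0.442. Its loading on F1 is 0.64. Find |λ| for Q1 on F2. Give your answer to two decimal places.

Under orthogonal rotation h² = Σλ², so λ_F2² = h² − (0.4096) = 0.442 − 0.4096 = 0.0324.
|λ| = √0.0324 = 0.1800.

0.18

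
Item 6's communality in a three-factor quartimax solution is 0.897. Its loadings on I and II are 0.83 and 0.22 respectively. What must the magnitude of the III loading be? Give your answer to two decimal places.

Under orthogonal rotation h² = Σλ², so λ_III² = h² − (0.7373) = 0.897 − 0.7373 = 0.1597.
|λ| = √0.1597 = 0.3996.

0.40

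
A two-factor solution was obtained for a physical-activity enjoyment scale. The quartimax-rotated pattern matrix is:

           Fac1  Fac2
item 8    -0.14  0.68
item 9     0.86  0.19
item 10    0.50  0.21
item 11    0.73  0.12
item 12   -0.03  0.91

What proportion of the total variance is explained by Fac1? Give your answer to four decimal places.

0.3086

SS loadings for Fac1 = (-0.14)² + 0.86² + 0.50² + 0.73² + (-0.03)² = 1.5430
Proportion of variance = 1.5430 / 5 = 0.3086.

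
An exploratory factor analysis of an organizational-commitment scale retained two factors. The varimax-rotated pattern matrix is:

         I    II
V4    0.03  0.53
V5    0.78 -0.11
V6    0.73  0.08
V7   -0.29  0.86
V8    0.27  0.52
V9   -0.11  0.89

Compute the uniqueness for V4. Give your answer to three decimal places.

h² = 0.03² + 0.53² = 0.0009 + 0.2809 = 0.2818
Uniqueness u² = 1 − h² = 1 − 0.2818 = 0.7182

0.718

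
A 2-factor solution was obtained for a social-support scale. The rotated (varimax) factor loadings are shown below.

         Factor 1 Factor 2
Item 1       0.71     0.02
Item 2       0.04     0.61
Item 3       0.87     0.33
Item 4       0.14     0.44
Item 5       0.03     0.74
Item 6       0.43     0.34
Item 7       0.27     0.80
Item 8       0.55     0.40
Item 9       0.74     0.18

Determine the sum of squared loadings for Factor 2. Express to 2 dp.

SS loadings for Factor 2 = 0.02² + 0.61² + 0.33² + 0.44² + 0.74² + 0.34² + 0.80² + 0.40² + 0.18² = 0.0004 + 0.3721 + 0.1089 + 0.1936 + 0.5476 + 0.1156 + 0.6400 + 0.1600 + 0.0324 = 2.1706

2.17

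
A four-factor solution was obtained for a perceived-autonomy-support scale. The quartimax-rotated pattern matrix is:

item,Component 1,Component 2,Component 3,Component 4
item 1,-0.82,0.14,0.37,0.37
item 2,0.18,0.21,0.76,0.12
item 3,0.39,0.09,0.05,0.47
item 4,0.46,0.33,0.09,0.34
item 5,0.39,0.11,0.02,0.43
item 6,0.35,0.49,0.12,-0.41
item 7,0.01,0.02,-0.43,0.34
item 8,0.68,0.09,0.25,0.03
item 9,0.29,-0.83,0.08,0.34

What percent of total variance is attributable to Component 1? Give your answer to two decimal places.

21.00%

SS loadings for Component 1 = (-0.82)² + 0.18² + 0.39² + 0.46² + 0.39² + 0.35² + 0.01² + 0.68² + 0.29² = 1.8897
With 9 standardized items, total variance = 9. Proportion = 1.8897/9 = 0.2100 → 21.00%.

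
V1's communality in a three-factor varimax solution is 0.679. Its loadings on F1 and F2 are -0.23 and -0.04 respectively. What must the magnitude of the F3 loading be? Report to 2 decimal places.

0.79

Under orthogonal rotation h² = Σλ², so λ_F3² = h² − (0.0545) = 0.679 − 0.0545 = 0.6245.
|λ| = √0.6245 = 0.7903.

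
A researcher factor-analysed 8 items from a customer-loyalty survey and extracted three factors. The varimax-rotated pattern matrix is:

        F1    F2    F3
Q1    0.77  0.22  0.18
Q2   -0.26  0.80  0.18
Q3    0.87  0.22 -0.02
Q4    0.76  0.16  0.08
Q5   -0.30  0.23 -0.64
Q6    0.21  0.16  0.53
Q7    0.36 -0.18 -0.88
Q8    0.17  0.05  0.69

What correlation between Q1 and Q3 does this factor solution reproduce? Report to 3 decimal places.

r̂ = Σ λ_i·λ_j across factors = (0.77)(0.87) + (0.22)(0.22) + (0.18)(-0.02)
  = +0.6699 +0.0484 -0.0036 = 0.7147

0.715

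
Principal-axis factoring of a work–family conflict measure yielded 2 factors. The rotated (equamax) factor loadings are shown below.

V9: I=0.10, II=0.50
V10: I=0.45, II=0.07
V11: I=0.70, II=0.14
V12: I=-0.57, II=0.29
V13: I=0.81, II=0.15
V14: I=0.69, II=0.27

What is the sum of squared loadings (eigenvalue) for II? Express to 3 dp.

0.454

SS loadings for II = 0.50² + 0.07² + 0.14² + 0.29² + 0.15² + 0.27² = 0.2500 + 0.0049 + 0.0196 + 0.0841 + 0.0225 + 0.0729 = 0.4540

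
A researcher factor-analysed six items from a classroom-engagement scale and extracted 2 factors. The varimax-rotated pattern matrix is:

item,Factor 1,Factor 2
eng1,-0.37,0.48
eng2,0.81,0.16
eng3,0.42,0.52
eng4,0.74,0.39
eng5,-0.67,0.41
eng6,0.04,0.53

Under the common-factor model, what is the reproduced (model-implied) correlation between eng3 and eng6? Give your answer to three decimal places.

0.292

r̂ = Σ λ_i·λ_j across factors = (0.42)(0.04) + (0.52)(0.53)
  = +0.0168 +0.2756 = 0.2924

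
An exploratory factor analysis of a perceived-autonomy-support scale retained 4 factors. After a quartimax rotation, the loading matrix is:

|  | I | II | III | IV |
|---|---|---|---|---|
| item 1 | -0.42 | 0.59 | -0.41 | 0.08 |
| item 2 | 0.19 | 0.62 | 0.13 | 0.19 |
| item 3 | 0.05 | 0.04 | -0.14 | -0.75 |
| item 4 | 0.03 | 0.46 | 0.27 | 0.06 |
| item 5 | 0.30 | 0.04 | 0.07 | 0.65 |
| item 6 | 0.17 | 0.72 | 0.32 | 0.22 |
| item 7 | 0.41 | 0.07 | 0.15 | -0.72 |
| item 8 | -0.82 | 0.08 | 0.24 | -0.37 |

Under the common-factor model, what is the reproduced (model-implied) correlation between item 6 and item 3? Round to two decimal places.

r̂ = Σ λ_i·λ_j across factors = (0.17)(0.05) + (0.72)(0.04) + (0.32)(-0.14) + (0.22)(-0.75)
  = +0.0085 +0.0288 -0.0448 -0.1650 = -0.1725

-0.17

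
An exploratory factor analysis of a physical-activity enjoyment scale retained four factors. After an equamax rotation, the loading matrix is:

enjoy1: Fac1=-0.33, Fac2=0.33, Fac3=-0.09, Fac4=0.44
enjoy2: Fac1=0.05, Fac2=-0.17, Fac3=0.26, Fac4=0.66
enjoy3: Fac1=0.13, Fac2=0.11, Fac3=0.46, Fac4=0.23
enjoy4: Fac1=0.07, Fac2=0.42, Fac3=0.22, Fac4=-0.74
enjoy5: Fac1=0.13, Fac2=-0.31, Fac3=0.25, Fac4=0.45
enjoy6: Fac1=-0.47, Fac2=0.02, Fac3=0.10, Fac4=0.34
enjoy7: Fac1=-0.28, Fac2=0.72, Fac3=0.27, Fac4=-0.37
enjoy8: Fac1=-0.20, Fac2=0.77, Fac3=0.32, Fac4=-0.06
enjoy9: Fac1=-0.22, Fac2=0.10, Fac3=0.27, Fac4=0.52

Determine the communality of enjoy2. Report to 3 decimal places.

0.535

h² = 0.05² + (-0.17)² + 0.26² + 0.66² = 0.0025 + 0.0289 + 0.0676 + 0.4356 = 0.5346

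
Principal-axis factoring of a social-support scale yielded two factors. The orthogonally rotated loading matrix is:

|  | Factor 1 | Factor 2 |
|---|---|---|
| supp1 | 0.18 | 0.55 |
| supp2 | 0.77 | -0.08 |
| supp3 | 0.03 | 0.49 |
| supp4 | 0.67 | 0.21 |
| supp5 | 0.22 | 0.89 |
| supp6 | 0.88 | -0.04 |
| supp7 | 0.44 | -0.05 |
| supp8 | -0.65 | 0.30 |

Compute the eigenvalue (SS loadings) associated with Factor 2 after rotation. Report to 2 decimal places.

1.48

SS loadings for Factor 2 = 0.55² + (-0.08)² + 0.49² + 0.21² + 0.89² + (-0.04)² + (-0.05)² + 0.30² = 0.3025 + 0.0064 + 0.2401 + 0.0441 + 0.7921 + 0.0016 + 0.0025 + 0.0900 = 1.4793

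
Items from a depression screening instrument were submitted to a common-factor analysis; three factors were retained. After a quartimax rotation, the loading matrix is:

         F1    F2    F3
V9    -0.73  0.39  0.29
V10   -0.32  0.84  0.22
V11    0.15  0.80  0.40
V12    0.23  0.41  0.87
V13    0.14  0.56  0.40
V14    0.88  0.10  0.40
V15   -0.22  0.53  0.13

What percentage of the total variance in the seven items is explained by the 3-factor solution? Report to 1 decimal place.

74.4%

SS loadings by factor: 1.5531, 2.2703, 1.3863; total = 5.2097.
Total variance with 7 standardized items is 7, so the solution explains 5.2097/7 = 0.7442 = 74.42%.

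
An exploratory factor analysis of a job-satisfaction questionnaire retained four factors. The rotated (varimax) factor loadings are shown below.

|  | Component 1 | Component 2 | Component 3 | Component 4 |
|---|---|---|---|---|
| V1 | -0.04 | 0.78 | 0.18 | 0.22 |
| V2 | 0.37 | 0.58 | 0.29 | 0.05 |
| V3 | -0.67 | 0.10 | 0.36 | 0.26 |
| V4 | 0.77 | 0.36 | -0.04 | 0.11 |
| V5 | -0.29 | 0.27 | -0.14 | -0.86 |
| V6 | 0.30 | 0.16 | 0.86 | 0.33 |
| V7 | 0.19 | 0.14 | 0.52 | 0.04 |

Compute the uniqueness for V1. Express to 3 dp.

h² = (-0.04)² + 0.78² + 0.18² + 0.22² = 0.0016 + 0.6084 + 0.0324 + 0.0484 = 0.6908
Uniqueness u² = 1 − h² = 1 − 0.6908 = 0.3092

0.309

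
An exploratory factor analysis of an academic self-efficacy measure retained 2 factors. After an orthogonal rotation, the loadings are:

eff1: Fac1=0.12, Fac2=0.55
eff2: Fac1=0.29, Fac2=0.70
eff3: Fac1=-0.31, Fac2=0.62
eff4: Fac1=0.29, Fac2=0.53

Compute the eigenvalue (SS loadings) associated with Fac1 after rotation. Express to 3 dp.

0.279

SS loadings for Fac1 = 0.12² + 0.29² + (-0.31)² + 0.29² = 0.0144 + 0.0841 + 0.0961 + 0.0841 = 0.2787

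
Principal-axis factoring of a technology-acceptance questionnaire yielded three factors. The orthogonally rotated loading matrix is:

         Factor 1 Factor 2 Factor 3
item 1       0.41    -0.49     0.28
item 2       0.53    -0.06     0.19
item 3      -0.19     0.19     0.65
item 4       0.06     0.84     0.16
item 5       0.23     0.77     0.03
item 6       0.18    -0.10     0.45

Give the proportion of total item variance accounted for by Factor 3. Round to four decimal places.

SS loadings for Factor 3 = 0.28² + 0.19² + 0.65² + 0.16² + 0.03² + 0.45² = 0.7660
Proportion of variance = 0.7660 / 6 = 0.1277.

0.1277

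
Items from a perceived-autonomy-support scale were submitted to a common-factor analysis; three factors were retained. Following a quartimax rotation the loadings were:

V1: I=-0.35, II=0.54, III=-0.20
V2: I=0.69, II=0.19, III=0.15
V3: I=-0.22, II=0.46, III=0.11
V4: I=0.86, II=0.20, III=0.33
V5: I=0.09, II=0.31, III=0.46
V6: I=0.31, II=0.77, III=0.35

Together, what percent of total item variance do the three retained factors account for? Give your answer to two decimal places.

54.61%

SS loadings by factor: 1.4908, 1.2683, 0.5176; total = 3.2767.
Total variance with 6 standardized items is 6, so the solution explains 3.2767/6 = 0.5461 = 54.61%.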